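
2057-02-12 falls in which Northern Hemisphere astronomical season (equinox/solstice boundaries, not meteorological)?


Date: February 12
Astronomical Winter (approx.; exact equinox/solstice day varies by year): December 21 to March 19
February 12 falls within the Winter window

Winter


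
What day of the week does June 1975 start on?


Target: June 1, 1975
Anchor: Jan 1, 1975. With p = 1975 - 1 = 1974: (p + p//4 - p//100 + p//400) mod 7 = (1974 + 493 - 19 + 4) mod 7 = 2452 mod 7 = 2 -> Wednesday (Mon=0 ... Sun=6)
Days before June (Jan-May): 151 days
Weekday index = (2 + 151) mod 7 = 6

Sunday


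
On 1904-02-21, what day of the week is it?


Date: February 21, 1904
Anchor: Jan 1, 1904. With p = 1904 - 1 = 1903: (p + p//4 - p//100 + p//400) mod 7 = (1903 + 475 - 19 + 4) mod 7 = 2363 mod 7 = 4 -> Friday (Mon=0 ... Sun=6)
Days before February (Jan): 31; offset = 31 + 21 - 1 = 51
Weekday index = (4 + 51) mod 7 = 6

Day of the week: Sunday


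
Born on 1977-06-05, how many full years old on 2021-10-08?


Birth: 1977-06-05
Reference: 2021-10-08
Year difference: 2021 - 1977 = 44

44 years old


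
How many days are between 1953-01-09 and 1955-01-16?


From 1953-01-09 to 1955-01-16
1953-01-09: day of year = 9
1955-01-16: day of year = 16
Rest of 1953: 365 - 9 = 356
Full years 1954 (365): 365
Total = 356 + 365 + 16 = 737

737 days


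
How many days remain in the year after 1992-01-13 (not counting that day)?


Day of year: 13 of 366
Remaining = 366 - 13

353 days


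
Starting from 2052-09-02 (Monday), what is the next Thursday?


Current: Monday
Target: Thursday
Days ahead: 3

Next Thursday: 2052-09-05


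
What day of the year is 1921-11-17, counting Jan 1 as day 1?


Date: November 17, 1921
Days in months 1 through 10: 304
Plus 17 days in November

Day of year: 321


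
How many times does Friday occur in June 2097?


June 2097 has 30 days
Anchor: Jan 1, 2097. With p = 2097 - 1 = 2096: (p + p//4 - p//100 + p//400) mod 7 = (2096 + 524 - 20 + 5) mod 7 = 2605 mod 7 = 1 -> Tuesday (Mon=0 ... Sun=6)
Days before June (Jan-May): 151; June 1 index = (1 + 151) mod 7 = 5 -> Saturday
First Friday is June 7
Fridays: 7, 14, 21, 28

4 Fridays


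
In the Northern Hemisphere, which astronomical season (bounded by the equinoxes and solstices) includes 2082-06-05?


Date: June 5
Astronomical Spring (approx.; exact equinox/solstice day varies by year): March 20 to June 20
June 5 falls within the Spring window

Spring


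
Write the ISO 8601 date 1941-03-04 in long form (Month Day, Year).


ISO 1941-03-04 parses as year=1941, month=03, day=04
Month 3 -> March

March 4, 1941


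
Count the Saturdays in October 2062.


October 2062 has 31 days
Anchor: Jan 1, 2062. With p = 2062 - 1 = 2061: (p + p//4 - p//100 + p//400) mod 7 = (2061 + 515 - 20 + 5) mod 7 = 2561 mod 7 = 6 -> Sunday (Mon=0 ... Sun=6)
Days before October (Jan-Sep): 273; October 1 index = (6 + 273) mod 7 = 6 -> Sunday
First Saturday is October 7
Saturdays: 7, 14, 21, 28

4 Saturdays


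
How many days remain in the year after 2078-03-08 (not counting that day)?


Day of year: 67 of 365
Remaining = 365 - 67

298 days


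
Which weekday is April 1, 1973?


Target: April 1, 1973
Anchor: Jan 1, 1973. With p = 1973 - 1 = 1972: (p + p//4 - p//100 + p//400) mod 7 = (1972 + 493 - 19 + 4) mod 7 = 2450 mod 7 = 0 -> Monday (Mon=0 ... Sun=6)
Days before April (Jan-Mar): 90 days
Weekday index = (0 + 90) mod 7 = 6

Sunday


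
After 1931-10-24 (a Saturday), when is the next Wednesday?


Current: Saturday
Target: Wednesday
Days ahead: 4

Next Wednesday: 1931-10-28


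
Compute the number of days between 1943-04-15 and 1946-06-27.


From 1943-04-15 to 1946-06-27
1943-04-15: days before April = 31 + 28 + 31 = 90 (1943 is not a leap year); day of year = 90 + 15 = 105
1946-06-27: days before June = 31 + 28 + 31 + 30 + 31 = 151 (1946 is not a leap year); day of year = 151 + 27 = 178
Rest of 1943: 365 - 105 = 260
Full years 1944 (366), 1945 (365): 731
Total = 260 + 731 + 178 = 1169

1169 days


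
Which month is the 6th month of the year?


Month 6 of 12

June


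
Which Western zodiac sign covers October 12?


Date: October 12
Conventional tropical zodiac dates: Libra from September 23 onward; Scorpio starts October 23
October 12 falls within the Libra range

Libra


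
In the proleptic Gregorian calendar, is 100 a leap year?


Gregorian leap year rule: divisible by 4, but not by 100, unless also by 400.
100 is divisible by 100 but not 400 -> not a leap year

No


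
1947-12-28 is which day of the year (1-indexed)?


Date: December 28, 1947
Days in months 1 through 11: 334
Plus 28 days in December

Day of year: 362


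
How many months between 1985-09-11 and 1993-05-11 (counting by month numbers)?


From September 1985 to May 1993
8 years * 12 = 96 months, minus 4 months = 92

92 months


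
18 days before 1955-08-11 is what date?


Start: 1955-08-11, subtract 18 days
Back 11 days from August 11 reaches July 31, 1955 -> 7 left
July 1955: 31 - 7 = 24 -> lands on July 24

Result: 1955-07-24


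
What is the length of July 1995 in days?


July 1995

31 days


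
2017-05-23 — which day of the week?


Date: May 23, 2017
Anchor: Jan 1, 2017. With p = 2017 - 1 = 2016: (p + p//4 - p//100 + p//400) mod 7 = (2016 + 504 - 20 + 5) mod 7 = 2505 mod 7 = 6 -> Sunday (Mon=0 ... Sun=6)
Days before May (Jan-Apr): 120; offset = 120 + 23 - 1 = 142
Weekday index = (6 + 142) mod 7 = 1

Day of the week: Tuesday


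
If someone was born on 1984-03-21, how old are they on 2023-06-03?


Birth: 1984-03-21
Reference: 2023-06-03
Year difference: 2023 - 1984 = 39

39 years old


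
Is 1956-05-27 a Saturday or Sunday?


Anchor: Jan 1, 1956. With p = 1956 - 1 = 1955: (p + p//4 - p//100 + p//400) mod 7 = (1955 + 488 - 19 + 4) mod 7 = 2428 mod 7 = 6 -> Sunday (Mon=0 ... Sun=6)
Day of year: 148; offset = 147
Weekday index = (6 + 147) mod 7 = 6 -> Sunday
Weekend days: Saturday, Sunday

Yes


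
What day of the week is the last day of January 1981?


January 1981 has 31 days
Anchor: Jan 1, 1981. With p = 1981 - 1 = 1980: (p + p//4 - p//100 + p//400) mod 7 = (1980 + 495 - 19 + 4) mod 7 = 2460 mod 7 = 3 -> Thursday (Mon=0 ... Sun=6)
January 1 is the anchor itself -> Thursday
Last day offset: 31 - 1 = 30 days
Weekday index = (3 + 30) mod 7 = 5

Saturday, January 31


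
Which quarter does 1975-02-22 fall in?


Month: February (month 2)
Q1: Jan-Mar, Q2: Apr-Jun, Q3: Jul-Sep, Q4: Oct-Dec

Q1


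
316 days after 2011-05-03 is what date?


Start: 2011-05-03, add 316 days
May 2011 has 31 days: 31 - 3 = 28 days to May 31 -> 288 left
June 2011 has 30 days -> 258 left
July 2011 has 31 days -> 227 left
August 2011 has 31 days -> 196 left
September 2011 has 30 days -> 166 left
October 2011 has 31 days -> 135 left
November 2011 has 30 days -> 105 left
December 2011 has 31 days -> 74 left
January 2012 has 31 days -> 43 left
February 2012 has 29 days -> 14 left
March 2012: 14 <= 31 -> lands on March 14

Result: 2012-03-14


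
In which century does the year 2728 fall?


Century = (year - 1) // 100 + 1
= (2728 - 1) // 100 + 1
= 2727 // 100 + 1
= 27 + 1

28th century


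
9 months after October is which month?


October is month 10
10 + 9 = 19; wrap: 19 - 12 = 7

July


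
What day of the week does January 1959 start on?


Target: January 1, 1959
Anchor: Jan 1, 1959. With p = 1959 - 1 = 1958: (p + p//4 - p//100 + p//400) mod 7 = (1958 + 489 - 19 + 4) mod 7 = 2432 mod 7 = 3 -> Thursday (Mon=0 ... Sun=6)
Offset from anchor: 0 days
Weekday index = (3 + 0) mod 7 = 3

Thursday


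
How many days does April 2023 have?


April 2023

30 days


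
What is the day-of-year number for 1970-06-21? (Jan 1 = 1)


Date: June 21, 1970
Days in months 1 through 5: 151
Plus 21 days in June

Day of year: 172


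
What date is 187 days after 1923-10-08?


Start: 1923-10-08, add 187 days
October 1923 has 31 days: 31 - 8 = 23 days to October 31 -> 164 left
November 1923 has 30 days -> 134 left
December 1923 has 31 days -> 103 left
January 1924 has 31 days -> 72 left
February 1924 has 29 days -> 43 left
March 1924 has 31 days -> 12 left
April 1924: 12 <= 30 -> lands on April 12

Result: 1924-04-12


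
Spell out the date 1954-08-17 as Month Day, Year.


ISO 1954-08-17 parses as year=1954, month=08, day=17
Month 8 -> August

August 17, 1954


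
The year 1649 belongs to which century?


Century = (year - 1) // 100 + 1
= (1649 - 1) // 100 + 1
= 1648 // 100 + 1
= 16 + 1

17th century


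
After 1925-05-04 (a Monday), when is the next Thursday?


Current: Monday
Target: Thursday
Days ahead: 3

Next Thursday: 1925-05-07


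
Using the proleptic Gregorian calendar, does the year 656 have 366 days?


Gregorian leap year rule: divisible by 4, but not by 100, unless also by 400.
656 is divisible by 4 but not 100 -> leap year

Yes


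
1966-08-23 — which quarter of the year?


Month: August (month 8)
Q1: Jan-Mar, Q2: Apr-Jun, Q3: Jul-Sep, Q4: Oct-Dec

Q3


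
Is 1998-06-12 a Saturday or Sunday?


Anchor: Jan 1, 1998. With p = 1998 - 1 = 1997: (p + p//4 - p//100 + p//400) mod 7 = (1997 + 499 - 19 + 4) mod 7 = 2481 mod 7 = 3 -> Thursday (Mon=0 ... Sun=6)
Day of year: 163; offset = 162
Weekday index = (3 + 162) mod 7 = 4 -> Friday
Weekend days: Saturday, Sunday

No


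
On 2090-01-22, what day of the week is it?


Date: January 22, 2090
Anchor: Jan 1, 2090. With p = 2090 - 1 = 2089: (p + p//4 - p//100 + p//400) mod 7 = (2089 + 522 - 20 + 5) mod 7 = 2596 mod 7 = 6 -> Sunday (Mon=0 ... Sun=6)
Days into year = 22 - 1 = 21
Weekday index = (6 + 21) mod 7 = 6

Day of the week: Sunday


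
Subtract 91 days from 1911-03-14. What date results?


Start: 1911-03-14, subtract 91 days
Back 14 days from March 14 reaches February 28, 1911 -> 77 left
February 1911 has 28 days -> back to January 31, 1911 -> 49 left
January 1911 has 31 days -> back to December 31, 1910 -> 18 left
December 1910: 31 - 18 = 13 -> lands on December 13

Result: 1910-12-13


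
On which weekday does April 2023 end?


April 2023 has 30 days
Anchor: Jan 1, 2023. With p = 2023 - 1 = 2022: (p + p//4 - p//100 + p//400) mod 7 = (2022 + 505 - 20 + 5) mod 7 = 2512 mod 7 = 6 -> Sunday (Mon=0 ... Sun=6)
Days before April (Jan-Mar): 90; April 1 index = (6 + 90) mod 7 = 5 -> Saturday
Last day offset: 30 - 1 = 29 days
Weekday index = (5 + 29) mod 7 = 6

Sunday, April 30


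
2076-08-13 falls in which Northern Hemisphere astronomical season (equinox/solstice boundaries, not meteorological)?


Date: August 13
Astronomical Summer (approx.; exact equinox/solstice day varies by year): June 21 to September 21
August 13 falls within the Summer window

Summer


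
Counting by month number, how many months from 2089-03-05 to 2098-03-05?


From March 2089 to March 2098
9 years * 12 = 108 months = 108

108 months


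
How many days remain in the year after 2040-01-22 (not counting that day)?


Day of year: 22 of 366
Remaining = 366 - 22

344 days


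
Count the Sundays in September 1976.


September 1976 has 30 days
Anchor: Jan 1, 1976. With p = 1976 - 1 = 1975: (p + p//4 - p//100 + p//400) mod 7 = (1975 + 493 - 19 + 4) mod 7 = 2453 mod 7 = 3 -> Thursday (Mon=0 ... Sun=6)
Days before September (Jan-Aug): 244; September 1 index = (3 + 244) mod 7 = 2 -> Wednesday
First Sunday is September 5
Sundays: 5, 12, 19, 26

4 Sundays


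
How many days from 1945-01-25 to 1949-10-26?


From 1945-01-25 to 1949-10-26
1945-01-25: day of year = 25
1949-10-26: days before October = 31 + 28 + 31 + 30 + 31 + 30 + 31 + 31 + 30 = 273 (1949 is not a leap year); day of year = 273 + 26 = 299
Rest of 1945: 365 - 25 = 340
Full years 1946 (365), 1947 (365), 1948 (366): 1096
Total = 340 + 1096 + 299 = 1735

1735 days


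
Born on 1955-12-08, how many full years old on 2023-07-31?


Birth: 1955-12-08
Reference: 2023-07-31
Year difference: 2023 - 1955 = 68
Birthday not yet reached in 2023, subtract 1

67 years old


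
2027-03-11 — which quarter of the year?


Month: March (month 3)
Q1: Jan-Mar, Q2: Apr-Jun, Q3: Jul-Sep, Q4: Oct-Dec

Q1


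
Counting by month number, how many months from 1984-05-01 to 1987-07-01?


From May 1984 to July 1987
3 years * 12 = 36 months, plus 2 months = 38

38 months


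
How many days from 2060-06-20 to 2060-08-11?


From 2060-06-20 to 2060-08-11
2060-06-20: days before June = 31 + 29 + 31 + 30 + 31 = 152 (2060 is a leap year); day of year = 152 + 20 = 172
2060-08-11: days before August = 31 + 29 + 31 + 30 + 31 + 30 + 31 = 213 (2060 is a leap year); day of year = 213 + 11 = 224
Same year: 224 - 172 = 52

52 days


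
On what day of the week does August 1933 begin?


Target: August 1, 1933
Anchor: Jan 1, 1933. With p = 1933 - 1 = 1932: (p + p//4 - p//100 + p//400) mod 7 = (1932 + 483 - 19 + 4) mod 7 = 2400 mod 7 = 6 -> Sunday (Mon=0 ... Sun=6)
Days before August (Jan-Jul): 212 days
Weekday index = (6 + 212) mod 7 = 1

Tuesday


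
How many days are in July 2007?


July 2007

31 days


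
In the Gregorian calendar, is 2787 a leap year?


Gregorian leap year rule: divisible by 4, but not by 100, unless also by 400.
2787 is not divisible by 4 -> not a leap year

No


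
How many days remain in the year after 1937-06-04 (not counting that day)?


Day of year: 155 of 365
Remaining = 365 - 155

210 days


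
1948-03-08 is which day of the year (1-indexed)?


Date: March 8, 1948
Days in months 1 through 2: 60
Plus 8 days in March

Day of year: 68


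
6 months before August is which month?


August is month 8
8 - 6 = 2

February


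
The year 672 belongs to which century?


Century = (year - 1) // 100 + 1
= (672 - 1) // 100 + 1
= 671 // 100 + 1
= 6 + 1

7th century


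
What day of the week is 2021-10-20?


Date: October 20, 2021
Anchor: Jan 1, 2021. With p = 2021 - 1 = 2020: (p + p//4 - p//100 + p//400) mod 7 = (2020 + 505 - 20 + 5) mod 7 = 2510 mod 7 = 4 -> Friday (Mon=0 ... Sun=6)
Days before October (Jan-Sep): 273; offset = 273 + 20 - 1 = 292
Weekday index = (4 + 292) mod 7 = 2

Day of the week: Wednesday


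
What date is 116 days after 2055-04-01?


Start: 2055-04-01, add 116 days
April 2055 has 30 days: 30 - 1 = 29 days to April 30 -> 87 left
May 2055 has 31 days -> 56 left
June 2055 has 30 days -> 26 left
July 2055: 26 <= 31 -> lands on July 26

Result: 2055-07-26


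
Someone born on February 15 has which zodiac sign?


Date: February 15
Conventional tropical zodiac dates: Aquarius from January 20 onward; Pisces starts February 19
February 15 falls within the Aquarius range

Aquarius


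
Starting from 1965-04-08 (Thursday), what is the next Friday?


Current: Thursday
Target: Friday
Days ahead: 1

Next Friday: 1965-04-09


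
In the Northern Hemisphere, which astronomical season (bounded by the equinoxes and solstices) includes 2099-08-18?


Date: August 18
Astronomical Summer (approx.; exact equinox/solstice day varies by year): June 21 to September 21
August 18 falls within the Summer window

Summer


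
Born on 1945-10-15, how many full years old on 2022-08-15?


Birth: 1945-10-15
Reference: 2022-08-15
Year difference: 2022 - 1945 = 77
Birthday not yet reached in 2022, subtract 1

76 years old


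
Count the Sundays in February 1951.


February 1951 has 28 days
Anchor: Jan 1, 1951. With p = 1951 - 1 = 1950: (p + p//4 - p//100 + p//400) mod 7 = (1950 + 487 - 19 + 4) mod 7 = 2422 mod 7 = 0 -> Monday (Mon=0 ... Sun=6)
Days before February (Jan): 31; February 1 index = (0 + 31) mod 7 = 3 -> Thursday
First Sunday is February 4
Sundays: 4, 11, 18, 25

4 Sundays


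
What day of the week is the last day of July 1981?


July 1981 has 31 days
Anchor: Jan 1, 1981. With p = 1981 - 1 = 1980: (p + p//4 - p//100 + p//400) mod 7 = (1980 + 495 - 19 + 4) mod 7 = 2460 mod 7 = 3 -> Thursday (Mon=0 ... Sun=6)
Days before July (Jan-Jun): 181; July 1 index = (3 + 181) mod 7 = 2 -> Wednesday
Last day offset: 31 - 1 = 30 days
Weekday index = (2 + 30) mod 7 = 4

Friday, July 31


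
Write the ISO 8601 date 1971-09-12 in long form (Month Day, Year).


ISO 1971-09-12 parses as year=1971, month=09, day=12
Month 9 -> September

September 12, 1971


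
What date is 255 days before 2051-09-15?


Start: 2051-09-15, subtract 255 days
Back 15 days from September 15 reaches August 31, 2051 -> 240 left
August 2051 has 31 days -> back to July 31, 2051 -> 209 left
July 2051 has 31 days -> back to June 30, 2051 -> 178 left
June 2051 has 30 days -> back to May 31, 2051 -> 148 left
May 2051 has 31 days -> back to April 30, 2051 -> 117 left
April 2051 has 30 days -> back to March 31, 2051 -> 87 left
March 2051 has 31 days -> back to February 28, 2051 -> 56 left
February 2051 has 28 days -> back to January 31, 2051 -> 28 left
January 2051: 31 - 28 = 3 -> lands on January 3

Result: 2051-01-03


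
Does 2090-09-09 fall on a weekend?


Anchor: Jan 1, 2090. With p = 2090 - 1 = 2089: (p + p//4 - p//100 + p//400) mod 7 = (2089 + 522 - 20 + 5) mod 7 = 2596 mod 7 = 6 -> Sunday (Mon=0 ... Sun=6)
Day of year: 252; offset = 251
Weekday index = (6 + 251) mod 7 = 5 -> Saturday
Weekend days: Saturday, Sunday

Yes


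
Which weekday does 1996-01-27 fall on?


Date: January 27, 1996
Anchor: Jan 1, 1996. With p = 1996 - 1 = 1995: (p + p//4 - p//100 + p//400) mod 7 = (1995 + 498 - 19 + 4) mod 7 = 2478 mod 7 = 0 -> Monday (Mon=0 ... Sun=6)
Days into year = 27 - 1 = 26
Weekday index = (0 + 26) mod 7 = 5

Day of the week: Saturday


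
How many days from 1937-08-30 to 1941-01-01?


From 1937-08-30 to 1941-01-01
1937-08-30: days before August = 31 + 28 + 31 + 30 + 31 + 30 + 31 = 212 (1937 is not a leap year); day of year = 212 + 30 = 242
1941-01-01: day of year = 1
Rest of 1937: 365 - 242 = 123
Full years 1938 (365), 1939 (365), 1940 (366): 1096
Total = 123 + 1096 + 1 = 1220

1220 days


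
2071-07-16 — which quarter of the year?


Month: July (month 7)
Q1: Jan-Mar, Q2: Apr-Jun, Q3: Jul-Sep, Q4: Oct-Dec

Q3


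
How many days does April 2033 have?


April 2033

30 days


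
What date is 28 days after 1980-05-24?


Start: 1980-05-24, add 28 days
May 1980 has 31 days: 31 - 24 = 7 days to May 31 -> 21 left
June 1980: 21 <= 30 -> lands on June 21

Result: 1980-06-21


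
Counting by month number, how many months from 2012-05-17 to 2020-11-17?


From May 2012 to November 2020
8 years * 12 = 96 months, plus 6 months = 102

102 months


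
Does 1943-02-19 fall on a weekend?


Anchor: Jan 1, 1943. With p = 1943 - 1 = 1942: (p + p//4 - p//100 + p//400) mod 7 = (1942 + 485 - 19 + 4) mod 7 = 2412 mod 7 = 4 -> Friday (Mon=0 ... Sun=6)
Day of year: 50; offset = 49
Weekday index = (4 + 49) mod 7 = 4 -> Friday
Weekend days: Saturday, Sunday

No


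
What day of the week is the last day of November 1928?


November 1928 has 30 days
Anchor: Jan 1, 1928. With p = 1928 - 1 = 1927: (p + p//4 - p//100 + p//400) mod 7 = (1927 + 481 - 19 + 4) mod 7 = 2393 mod 7 = 6 -> Sunday (Mon=0 ... Sun=6)
Days before November (Jan-Oct): 305; November 1 index = (6 + 305) mod 7 = 3 -> Thursday
Last day offset: 30 - 1 = 29 days
Weekday index = (3 + 29) mod 7 = 4

Friday, November 30


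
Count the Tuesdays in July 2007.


July 2007 has 31 days
Anchor: Jan 1, 2007. With p = 2007 - 1 = 2006: (p + p//4 - p//100 + p//400) mod 7 = (2006 + 501 - 20 + 5) mod 7 = 2492 mod 7 = 0 -> Monday (Mon=0 ... Sun=6)
Days before July (Jan-Jun): 181; July 1 index = (0 + 181) mod 7 = 6 -> Sunday
First Tuesday is July 3
Tuesdays: 3, 10, 17, 24, 31

5 Tuesdays


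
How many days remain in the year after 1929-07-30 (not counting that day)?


Day of year: 211 of 365
Remaining = 365 - 211

154 days


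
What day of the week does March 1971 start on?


Target: March 1, 1971
Anchor: Jan 1, 1971. With p = 1971 - 1 = 1970: (p + p//4 - p//100 + p//400) mod 7 = (1970 + 492 - 19 + 4) mod 7 = 2447 mod 7 = 4 -> Friday (Mon=0 ... Sun=6)
Days before March (Jan-Feb): 59 days
Weekday index = (4 + 59) mod 7 = 0

Monday


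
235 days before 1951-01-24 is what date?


Start: 1951-01-24, subtract 235 days
Back 24 days from January 24 reaches December 31, 1950 -> 211 left
December 1950 has 31 days -> back to November 30, 1950 -> 180 left
November 1950 has 30 days -> back to October 31, 1950 -> 150 left
October 1950 has 31 days -> back to September 30, 1950 -> 119 left
September 1950 has 30 days -> back to August 31, 1950 -> 89 left
August 1950 has 31 days -> back to July 31, 1950 -> 58 left
July 1950 has 31 days -> back to June 30, 1950 -> 27 left
June 1950: 30 - 27 = 3 -> lands on June 3

Result: 1950-06-03


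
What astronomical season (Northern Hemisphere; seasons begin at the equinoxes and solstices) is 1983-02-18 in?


Date: February 18
Astronomical Winter (approx.; exact equinox/solstice day varies by year): December 21 to March 19
February 18 falls within the Winter window

Winter


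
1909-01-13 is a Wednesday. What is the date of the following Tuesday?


Current: Wednesday
Target: Tuesday
Days ahead: 6

Next Tuesday: 1909-01-19


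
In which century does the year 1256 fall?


Century = (year - 1) // 100 + 1
= (1256 - 1) // 100 + 1
= 1255 // 100 + 1
= 12 + 1

13th century


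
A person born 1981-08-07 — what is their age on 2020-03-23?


Birth: 1981-08-07
Reference: 2020-03-23
Year difference: 2020 - 1981 = 39
Birthday not yet reached in 2020, subtract 1

38 years old


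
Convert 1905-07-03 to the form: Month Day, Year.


ISO 1905-07-03 parses as year=1905, month=07, day=03
Month 7 -> July

July 3, 1905


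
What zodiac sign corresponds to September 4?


Date: September 4
Conventional tropical zodiac dates: Virgo from August 23 onward; Libra starts September 23
September 4 falls within the Virgo range

Virgo


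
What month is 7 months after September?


September is month 9
9 + 7 = 16; wrap: 16 - 12 = 4

April


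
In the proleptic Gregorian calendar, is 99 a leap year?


Gregorian leap year rule: divisible by 4, but not by 100, unless also by 400.
99 is not divisible by 4 -> not a leap year

No


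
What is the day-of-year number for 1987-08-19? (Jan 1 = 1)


Date: August 19, 1987
Days in months 1 through 7: 212
Plus 19 days in August

Day of year: 231


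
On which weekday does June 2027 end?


June 2027 has 30 days
Anchor: Jan 1, 2027. With p = 2027 - 1 = 2026: (p + p//4 - p//100 + p//400) mod 7 = (2026 + 506 - 20 + 5) mod 7 = 2517 mod 7 = 4 -> Friday (Mon=0 ... Sun=6)
Days before June (Jan-May): 151; June 1 index = (4 + 151) mod 7 = 1 -> Tuesday
Last day offset: 30 - 1 = 29 days
Weekday index = (1 + 29) mod 7 = 2

Wednesday, June 30


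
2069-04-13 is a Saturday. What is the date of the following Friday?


Current: Saturday
Target: Friday
Days ahead: 6

Next Friday: 2069-04-19


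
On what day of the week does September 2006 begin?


Target: September 1, 2006
Anchor: Jan 1, 2006. With p = 2006 - 1 = 2005: (p + p//4 - p//100 + p//400) mod 7 = (2005 + 501 - 20 + 5) mod 7 = 2491 mod 7 = 6 -> Sunday (Mon=0 ... Sun=6)
Days before September (Jan-Aug): 243 days
Weekday index = (6 + 243) mod 7 = 4

Friday


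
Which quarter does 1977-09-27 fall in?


Month: September (month 9)
Q1: Jan-Mar, Q2: Apr-Jun, Q3: Jul-Sep, Q4: Oct-Dec

Q3


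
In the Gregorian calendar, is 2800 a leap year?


Gregorian leap year rule: divisible by 4, but not by 100, unless also by 400.
2800 is divisible by 400 -> leap year

Yes


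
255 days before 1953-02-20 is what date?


Start: 1953-02-20, subtract 255 days
Back 20 days from February 20 reaches January 31, 1953 -> 235 left
January 1953 has 31 days -> back to December 31, 1952 -> 204 left
December 1952 has 31 days -> back to November 30, 1952 -> 173 left
November 1952 has 30 days -> back to October 31, 1952 -> 143 left
October 1952 has 31 days -> back to September 30, 1952 -> 112 left
September 1952 has 30 days -> back to August 31, 1952 -> 82 left
August 1952 has 31 days -> back to July 31, 1952 -> 51 left
July 1952 has 31 days -> back to June 30, 1952 -> 20 left
June 1952: 30 - 20 = 10 -> lands on June 10

Result: 1952-06-10


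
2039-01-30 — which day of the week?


Date: January 30, 2039
Anchor: Jan 1, 2039. With p = 2039 - 1 = 2038: (p + p//4 - p//100 + p//400) mod 7 = (2038 + 509 - 20 + 5) mod 7 = 2532 mod 7 = 5 -> Saturday (Mon=0 ... Sun=6)
Days into year = 30 - 1 = 29
Weekday index = (5 + 29) mod 7 = 6

Day of the week: Sunday


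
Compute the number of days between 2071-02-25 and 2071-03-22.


From 2071-02-25 to 2071-03-22
2071-02-25: days before February = 31; day of year = 31 + 25 = 56
2071-03-22: days before March = 31 + 28 = 59 (2071 is not a leap year); day of year = 59 + 22 = 81
Same year: 81 - 56 = 25

25 days


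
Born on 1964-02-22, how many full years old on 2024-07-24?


Birth: 1964-02-22
Reference: 2024-07-24
Year difference: 2024 - 1964 = 60

60 years old


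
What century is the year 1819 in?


Century = (year - 1) // 100 + 1
= (1819 - 1) // 100 + 1
= 1818 // 100 + 1
= 18 + 1

19th century


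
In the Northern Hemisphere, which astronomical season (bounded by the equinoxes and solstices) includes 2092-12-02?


Date: December 2
Astronomical Autumn (approx.; exact equinox/solstice day varies by year): September 22 to December 20
December 2 falls within the Autumn window

Autumn


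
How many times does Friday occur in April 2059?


April 2059 has 30 days
Anchor: Jan 1, 2059. With p = 2059 - 1 = 2058: (p + p//4 - p//100 + p//400) mod 7 = (2058 + 514 - 20 + 5) mod 7 = 2557 mod 7 = 2 -> Wednesday (Mon=0 ... Sun=6)
Days before April (Jan-Mar): 90; April 1 index = (2 + 90) mod 7 = 1 -> Tuesday
First Friday is April 4
Fridays: 4, 11, 18, 25

4 Fridays


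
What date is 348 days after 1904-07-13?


Start: 1904-07-13, add 348 days
July 1904 has 31 days: 31 - 13 = 18 days to July 31 -> 330 left
August 1904 has 31 days -> 299 left
September 1904 has 30 days -> 269 left
October 1904 has 31 days -> 238 left
November 1904 has 30 days -> 208 left
December 1904 has 31 days -> 177 left
January 1905 has 31 days -> 146 left
February 1905 has 28 days -> 118 left
March 1905 has 31 days -> 87 left
April 1905 has 30 days -> 57 left
May 1905 has 31 days -> 26 left
June 1905: 26 <= 30 -> lands on June 26

Result: 1905-06-26


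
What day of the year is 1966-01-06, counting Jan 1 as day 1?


Date: January 6, 1966
No months before January
Plus 6 days in January

Day of year: 6


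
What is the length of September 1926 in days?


September 1926

30 days


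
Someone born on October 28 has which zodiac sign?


Date: October 28
Conventional tropical zodiac dates: Scorpio from October 23 onward; Sagittarius starts November 22
October 28 falls within the Scorpio range

Scorpio


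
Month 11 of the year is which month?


Month 11 of 12

November


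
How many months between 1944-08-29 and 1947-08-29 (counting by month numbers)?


From August 1944 to August 1947
3 years * 12 = 36 months = 36

36 months


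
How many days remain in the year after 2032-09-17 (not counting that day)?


Day of year: 261 of 366
Remaining = 366 - 261

105 days


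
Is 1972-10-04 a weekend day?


Anchor: Jan 1, 1972. With p = 1972 - 1 = 1971: (p + p//4 - p//100 + p//400) mod 7 = (1971 + 492 - 19 + 4) mod 7 = 2448 mod 7 = 5 -> Saturday (Mon=0 ... Sun=6)
Day of year: 278; offset = 277
Weekday index = (5 + 277) mod 7 = 2 -> Wednesday
Weekend days: Saturday, Sunday

No


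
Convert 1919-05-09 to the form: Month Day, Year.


ISO 1919-05-09 parses as year=1919, month=05, day=09
Month 5 -> May

May 9, 1919


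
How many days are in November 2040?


November 2040

30 days


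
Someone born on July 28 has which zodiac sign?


Date: July 28
Conventional tropical zodiac dates: Leo from July 23 onward; Virgo starts August 23
July 28 falls within the Leo range

Leo


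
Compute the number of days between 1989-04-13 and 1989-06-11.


From 1989-04-13 to 1989-06-11
1989-04-13: days before April = 31 + 28 + 31 = 90 (1989 is not a leap year); day of year = 90 + 13 = 103
1989-06-11: days before June = 31 + 28 + 31 + 30 + 31 = 151 (1989 is not a leap year); day of year = 151 + 11 = 162
Same year: 162 - 103 = 59

59 days


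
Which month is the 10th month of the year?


Month 10 of 12

October


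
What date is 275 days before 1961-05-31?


Start: 1961-05-31, subtract 275 days
Back 31 days from May 31 reaches April 30, 1961 -> 244 left
April 1961 has 30 days -> back to March 31, 1961 -> 214 left
March 1961 has 31 days -> back to February 28, 1961 -> 183 left
February 1961 has 28 days -> back to January 31, 1961 -> 155 left
January 1961 has 31 days -> back to December 31, 1960 -> 124 left
December 1960 has 31 days -> back to November 30, 1960 -> 93 left
November 1960 has 30 days -> back to October 31, 1960 -> 63 left
October 1960 has 31 days -> back to September 30, 1960 -> 32 left
September 1960 has 30 days -> back to August 31, 1960 -> 2 left
August 1960: 31 - 2 = 29 -> lands on August 29

Result: 1960-08-29


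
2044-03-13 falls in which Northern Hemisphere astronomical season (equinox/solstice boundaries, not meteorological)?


Date: March 13
Astronomical Winter (approx.; exact equinox/solstice day varies by year): December 21 to March 19
March 13 falls within the Winter window

Winter


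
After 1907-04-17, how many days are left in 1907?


Day of year: 107 of 365
Remaining = 365 - 107

258 days


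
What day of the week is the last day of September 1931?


September 1931 has 30 days
Anchor: Jan 1, 1931. With p = 1931 - 1 = 1930: (p + p//4 - p//100 + p//400) mod 7 = (1930 + 482 - 19 + 4) mod 7 = 2397 mod 7 = 3 -> Thursday (Mon=0 ... Sun=6)
Days before September (Jan-Aug): 243; September 1 index = (3 + 243) mod 7 = 1 -> Tuesday
Last day offset: 30 - 1 = 29 days
Weekday index = (1 + 29) mod 7 = 2

Wednesday, September 30


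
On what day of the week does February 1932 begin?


Target: February 1, 1932
Anchor: Jan 1, 1932. With p = 1932 - 1 = 1931: (p + p//4 - p//100 + p//400) mod 7 = (1931 + 482 - 19 + 4) mod 7 = 2398 mod 7 = 4 -> Friday (Mon=0 ... Sun=6)
Days before February (Jan): 31 days
Weekday index = (4 + 31) mod 7 = 0

Monday


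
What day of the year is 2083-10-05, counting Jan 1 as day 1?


Date: October 5, 2083
Days in months 1 through 9: 273
Plus 5 days in October

Day of year: 278


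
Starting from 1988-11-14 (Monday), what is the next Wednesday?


Current: Monday
Target: Wednesday
Days ahead: 2

Next Wednesday: 1988-11-16


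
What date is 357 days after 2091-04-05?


Start: 2091-04-05, add 357 days
April 2091 has 30 days: 30 - 5 = 25 days to April 30 -> 332 left
May 2091 has 31 days -> 301 left
June 2091 has 30 days -> 271 left
July 2091 has 31 days -> 240 left
August 2091 has 31 days -> 209 left
September 2091 has 30 days -> 179 left
October 2091 has 31 days -> 148 left
November 2091 has 30 days -> 118 left
December 2091 has 31 days -> 87 left
January 2092 has 31 days -> 56 left
February 2092 has 29 days -> 27 left
March 2092: 27 <= 31 -> lands on March 27

Result: 2092-03-27


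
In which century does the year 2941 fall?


Century = (year - 1) // 100 + 1
= (2941 - 1) // 100 + 1
= 2940 // 100 + 1
= 29 + 1

30th century


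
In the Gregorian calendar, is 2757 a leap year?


Gregorian leap year rule: divisible by 4, but not by 100, unless also by 400.
2757 is not divisible by 4 -> not a leap year

No


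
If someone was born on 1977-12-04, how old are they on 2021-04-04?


Birth: 1977-12-04
Reference: 2021-04-04
Year difference: 2021 - 1977 = 44
Birthday not yet reached in 2021, subtract 1

43 years old


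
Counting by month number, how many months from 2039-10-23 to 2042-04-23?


From October 2039 to April 2042
3 years * 12 = 36 months, minus 6 months = 30

30 months


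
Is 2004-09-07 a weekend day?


Anchor: Jan 1, 2004. With p = 2004 - 1 = 2003: (p + p//4 - p//100 + p//400) mod 7 = (2003 + 500 - 20 + 5) mod 7 = 2488 mod 7 = 3 -> Thursday (Mon=0 ... Sun=6)
Day of year: 251; offset = 250
Weekday index = (3 + 250) mod 7 = 1 -> Tuesday
Weekend days: Saturday, Sunday

No


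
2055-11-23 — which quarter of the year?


Month: November (month 11)
Q1: Jan-Mar, Q2: Apr-Jun, Q3: Jul-Sep, Q4: Oct-Dec

Q4


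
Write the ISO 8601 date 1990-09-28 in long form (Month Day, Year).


ISO 1990-09-28 parses as year=1990, month=09, day=28
Month 9 -> September

September 28, 1990


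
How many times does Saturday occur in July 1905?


July 1905 has 31 days
Anchor: Jan 1, 1905. With p = 1905 - 1 = 1904: (p + p//4 - p//100 + p//400) mod 7 = (1904 + 476 - 19 + 4) mod 7 = 2365 mod 7 = 6 -> Sunday (Mon=0 ... Sun=6)
Days before July (Jan-Jun): 181; July 1 index = (6 + 181) mod 7 = 5 -> Saturday
First Saturday is July 1
Saturdays: 1, 8, 15, 22, 29

5 Saturdays


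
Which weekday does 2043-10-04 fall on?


Date: October 4, 2043
Anchor: Jan 1, 2043. With p = 2043 - 1 = 2042: (p + p//4 - p//100 + p//400) mod 7 = (2042 + 510 - 20 + 5) mod 7 = 2537 mod 7 = 3 -> Thursday (Mon=0 ... Sun=6)
Days before October (Jan-Sep): 273; offset = 273 + 4 - 1 = 276
Weekday index = (3 + 276) mod 7 = 6

Day of the week: Sunday


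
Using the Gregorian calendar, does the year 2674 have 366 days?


Gregorian leap year rule: divisible by 4, but not by 100, unless also by 400.
2674 is not divisible by 4 -> not a leap year

No


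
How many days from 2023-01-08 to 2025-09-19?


From 2023-01-08 to 2025-09-19
2023-01-08: day of year = 8
2025-09-19: days before September = 31 + 28 + 31 + 30 + 31 + 30 + 31 + 31 = 243 (2025 is not a leap year); day of year = 243 + 19 = 262
Rest of 2023: 365 - 8 = 357
Full years 2024 (366): 366
Total = 357 + 366 + 262 = 985

985 days


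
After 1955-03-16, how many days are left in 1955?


Day of year: 75 of 365
Remaining = 365 - 75

290 days


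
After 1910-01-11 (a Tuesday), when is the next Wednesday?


Current: Tuesday
Target: Wednesday
Days ahead: 1

Next Wednesday: 1910-01-12


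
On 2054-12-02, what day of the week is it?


Date: December 2, 2054
Anchor: Jan 1, 2054. With p = 2054 - 1 = 2053: (p + p//4 - p//100 + p//400) mod 7 = (2053 + 513 - 20 + 5) mod 7 = 2551 mod 7 = 3 -> Thursday (Mon=0 ... Sun=6)
Days before December (Jan-Nov): 334; offset = 334 + 2 - 1 = 335
Weekday index = (3 + 335) mod 7 = 2

Day of the week: Wednesday


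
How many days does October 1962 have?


October 1962

31 days


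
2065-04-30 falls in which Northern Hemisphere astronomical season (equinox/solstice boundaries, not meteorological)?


Date: April 30
Astronomical Spring (approx.; exact equinox/solstice day varies by year): March 20 to June 20
April 30 falls within the Spring window

Spring


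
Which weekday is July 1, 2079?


Target: July 1, 2079
Anchor: Jan 1, 2079. With p = 2079 - 1 = 2078: (p + p//4 - p//100 + p//400) mod 7 = (2078 + 519 - 20 + 5) mod 7 = 2582 mod 7 = 6 -> Sunday (Mon=0 ... Sun=6)
Days before July (Jan-Jun): 181 days
Weekday index = (6 + 181) mod 7 = 5

Saturday


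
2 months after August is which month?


August is month 8
8 + 2 = 10

October


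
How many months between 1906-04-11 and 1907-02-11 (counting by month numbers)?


From April 1906 to February 1907
1 year * 12 = 12 months, minus 2 months = 10

10 months


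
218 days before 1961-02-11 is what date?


Start: 1961-02-11, subtract 218 days
Back 11 days from February 11 reaches January 31, 1961 -> 207 left
January 1961 has 31 days -> back to December 31, 1960 -> 176 left
December 1960 has 31 days -> back to November 30, 1960 -> 145 left
November 1960 has 30 days -> back to October 31, 1960 -> 115 left
October 1960 has 31 days -> back to September 30, 1960 -> 84 left
September 1960 has 30 days -> back to August 31, 1960 -> 54 left
August 1960 has 31 days -> back to July 31, 1960 -> 23 left
July 1960: 31 - 23 = 8 -> lands on July 8

Result: 1960-07-08


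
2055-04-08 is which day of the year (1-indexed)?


Date: April 8, 2055
Days in months 1 through 3: 90
Plus 8 days in April

Day of year: 98


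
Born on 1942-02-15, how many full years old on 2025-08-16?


Birth: 1942-02-15
Reference: 2025-08-16
Year difference: 2025 - 1942 = 83

83 years old


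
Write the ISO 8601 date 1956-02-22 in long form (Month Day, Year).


ISO 1956-02-22 parses as year=1956, month=02, day=22
Month 2 -> February

February 22, 1956


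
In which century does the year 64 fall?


Century = (year - 1) // 100 + 1
= (64 - 1) // 100 + 1
= 63 // 100 + 1
= 0 + 1

1st century


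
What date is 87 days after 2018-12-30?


Start: 2018-12-30, add 87 days
December 2018 has 31 days: 31 - 30 = 1 day to December 31 -> 86 left
January 2019 has 31 days -> 55 left
February 2019 has 28 days -> 27 left
March 2019: 27 <= 31 -> lands on March 27

Result: 2019-03-27


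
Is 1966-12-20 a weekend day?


Anchor: Jan 1, 1966. With p = 1966 - 1 = 1965: (p + p//4 - p//100 + p//400) mod 7 = (1965 + 491 - 19 + 4) mod 7 = 2441 mod 7 = 5 -> Saturday (Mon=0 ... Sun=6)
Day of year: 354; offset = 353
Weekday index = (5 + 353) mod 7 = 1 -> Tuesday
Weekend days: Saturday, Sunday

No


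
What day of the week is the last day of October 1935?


October 1935 has 31 days
Anchor: Jan 1, 1935. With p = 1935 - 1 = 1934: (p + p//4 - p//100 + p//400) mod 7 = (1934 + 483 - 19 + 4) mod 7 = 2402 mod 7 = 1 -> Tuesday (Mon=0 ... Sun=6)
Days before October (Jan-Sep): 273; October 1 index = (1 + 273) mod 7 = 1 -> Tuesday
Last day offset: 31 - 1 = 30 days
Weekday index = (1 + 30) mod 7 = 3

Thursday, October 31


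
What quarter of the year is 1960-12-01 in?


Month: December (month 12)
Q1: Jan-Mar, Q2: Apr-Jun, Q3: Jul-Sep, Q4: Oct-Dec

Q4


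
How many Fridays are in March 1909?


March 1909 has 31 days
Anchor: Jan 1, 1909. With p = 1909 - 1 = 1908: (p + p//4 - p//100 + p//400) mod 7 = (1908 + 477 - 19 + 4) mod 7 = 2370 mod 7 = 4 -> Friday (Mon=0 ... Sun=6)
Days before March (Jan-Feb): 59; March 1 index = (4 + 59) mod 7 = 0 -> Monday
First Friday is March 5
Fridays: 5, 12, 19, 26

4 Fridays


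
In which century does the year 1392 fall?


Century = (year - 1) // 100 + 1
= (1392 - 1) // 100 + 1
= 1391 // 100 + 1
= 13 + 1

14th century


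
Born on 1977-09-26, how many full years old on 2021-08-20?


Birth: 1977-09-26
Reference: 2021-08-20
Year difference: 2021 - 1977 = 44
Birthday not yet reached in 2021, subtract 1

43 years old


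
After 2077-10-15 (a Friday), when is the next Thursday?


Current: Friday
Target: Thursday
Days ahead: 6

Next Thursday: 2077-10-21


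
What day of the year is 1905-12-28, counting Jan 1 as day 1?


Date: December 28, 1905
Days in months 1 through 11: 334
Plus 28 days in December

Day of year: 362


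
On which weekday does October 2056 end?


October 2056 has 31 days
Anchor: Jan 1, 2056. With p = 2056 - 1 = 2055: (p + p//4 - p//100 + p//400) mod 7 = (2055 + 513 - 20 + 5) mod 7 = 2553 mod 7 = 5 -> Saturday (Mon=0 ... Sun=6)
Days before October (Jan-Sep): 274; October 1 index = (5 + 274) mod 7 = 6 -> Sunday
Last day offset: 31 - 1 = 30 days
Weekday index = (6 + 30) mod 7 = 1

Tuesday, October 31


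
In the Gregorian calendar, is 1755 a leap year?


Gregorian leap year rule: divisible by 4, but not by 100, unless also by 400.
1755 is not divisible by 4 -> not a leap year

No


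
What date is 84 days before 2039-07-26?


Start: 2039-07-26, subtract 84 days
Back 26 days from July 26 reaches June 30, 2039 -> 58 left
June 2039 has 30 days -> back to May 31, 2039 -> 28 left
May 2039: 31 - 28 = 3 -> lands on May 3

Result: 2039-05-03


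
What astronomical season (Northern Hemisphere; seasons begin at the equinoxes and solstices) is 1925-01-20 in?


Date: January 20
Astronomical Winter (approx.; exact equinox/solstice day varies by year): December 21 to March 19
January 20 falls within the Winter window

Winter
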